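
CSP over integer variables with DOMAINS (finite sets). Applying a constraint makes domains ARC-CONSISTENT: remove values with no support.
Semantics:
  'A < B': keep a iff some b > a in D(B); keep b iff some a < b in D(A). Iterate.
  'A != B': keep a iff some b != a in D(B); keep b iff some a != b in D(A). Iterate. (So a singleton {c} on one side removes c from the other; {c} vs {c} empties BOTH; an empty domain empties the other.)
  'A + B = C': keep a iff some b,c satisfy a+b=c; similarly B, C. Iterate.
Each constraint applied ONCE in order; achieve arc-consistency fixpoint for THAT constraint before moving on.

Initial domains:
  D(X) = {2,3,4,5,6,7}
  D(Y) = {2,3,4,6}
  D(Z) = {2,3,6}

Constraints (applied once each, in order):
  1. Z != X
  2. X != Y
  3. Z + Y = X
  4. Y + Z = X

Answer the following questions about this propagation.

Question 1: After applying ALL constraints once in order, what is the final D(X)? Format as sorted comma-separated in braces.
Answer: {4,5,6,7}

Derivation:
Constraint 1 (Z != X) on D(Z)={2,3,6} D(X)={2,3,4,5,6,7}: no change
Constraint 2 (X != Y) on D(X)={2,3,4,5,6,7} D(Y)={2,3,4,6}: no change
Constraint 3 (Z + Y = X) on D(Z)={2,3,6} D(Y)={2,3,4,6} D(X)={2,3,4,5,6,7}: Z {2,3,6}->{2,3}; Y {2,3,4,6}->{2,3,4}; X {2,3,4,5,6,7}->{4,5,6,7}
Constraint 4 (Y + Z = X) on D(Y)={2,3,4} D(Z)={2,3} D(X)={4,5,6,7}: no change
So after all 4 constraints: D(X) = {4,5,6,7}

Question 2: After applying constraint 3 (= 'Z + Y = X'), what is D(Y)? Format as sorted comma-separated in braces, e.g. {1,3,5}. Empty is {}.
Constraint 1 (Z != X) on D(Z)={2,3,6} D(X)={2,3,4,5,6,7}: no change
Constraint 2 (X != Y) on D(X)={2,3,4,5,6,7} D(Y)={2,3,4,6}: no change
Constraint 3 (Z + Y = X) on D(Z)={2,3,6} D(Y)={2,3,4,6} D(X)={2,3,4,5,6,7}: Z {2,3,6}->{2,3}; Y {2,3,4,6}->{2,3,4}; X {2,3,4,5,6,7}->{4,5,6,7}
So after constraint 3: D(Y) = {2,3,4}

Answer: {2,3,4}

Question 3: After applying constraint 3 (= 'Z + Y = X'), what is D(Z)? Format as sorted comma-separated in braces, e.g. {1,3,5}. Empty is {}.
Answer: {2,3}

Derivation:
Constraint 1 (Z != X) on D(Z)={2,3,6} D(X)={2,3,4,5,6,7}: no change
Constraint 2 (X != Y) on D(X)={2,3,4,5,6,7} D(Y)={2,3,4,6}: no change
Constraint 3 (Z + Y = X) on D(Z)={2,3,6} D(Y)={2,3,4,6} D(X)={2,3,4,5,6,7}: Z {2,3,6}->{2,3}; Y {2,3,4,6}->{2,3,4}; X {2,3,4,5,6,7}->{4,5,6,7}
So after constraint 3: D(Z) = {2,3}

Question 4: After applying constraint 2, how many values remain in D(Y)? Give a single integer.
Answer: 4

Derivation:
Constraint 1 (Z != X) on D(Z)={2,3,6} D(X)={2,3,4,5,6,7}: no change
Constraint 2 (X != Y) on D(X)={2,3,4,5,6,7} D(Y)={2,3,4,6}: no change
So after constraint 2: D(Y)={2,3,4,6}, size = 4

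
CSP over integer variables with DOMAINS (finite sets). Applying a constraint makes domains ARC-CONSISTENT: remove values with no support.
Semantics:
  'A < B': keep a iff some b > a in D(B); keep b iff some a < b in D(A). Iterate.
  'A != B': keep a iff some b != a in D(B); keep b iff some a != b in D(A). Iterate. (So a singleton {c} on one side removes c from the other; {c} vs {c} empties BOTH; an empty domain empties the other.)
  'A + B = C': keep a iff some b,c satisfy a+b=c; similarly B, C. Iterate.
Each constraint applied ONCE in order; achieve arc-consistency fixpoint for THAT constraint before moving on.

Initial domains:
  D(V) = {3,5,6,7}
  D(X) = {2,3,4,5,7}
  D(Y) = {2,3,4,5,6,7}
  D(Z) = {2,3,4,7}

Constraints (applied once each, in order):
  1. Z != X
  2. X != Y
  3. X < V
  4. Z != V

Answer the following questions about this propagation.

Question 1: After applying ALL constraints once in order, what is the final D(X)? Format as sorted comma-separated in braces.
Answer: {2,3,4,5}

Derivation:
Constraint 1 (Z != X) on D(Z)={2,3,4,7} D(X)={2,3,4,5,7}: no change
Constraint 2 (X != Y) on D(X)={2,3,4,5,7} D(Y)={2,3,4,5,6,7}: no change
Constraint 3 (X < V) on D(X)={2,3,4,5,7} D(V)={3,5,6,7}: X {2,3,4,5,7}->{2,3,4,5}
Constraint 4 (Z != V) on D(Z)={2,3,4,7} D(V)={3,5,6,7}: no change
So after all 4 constraints: D(X) = {2,3,4,5}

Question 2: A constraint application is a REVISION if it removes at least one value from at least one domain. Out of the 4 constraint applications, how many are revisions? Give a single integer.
Answer: 1

Derivation:
Constraint 1 (Z != X) on D(Z)={2,3,4,7} D(X)={2,3,4,5,7}: no change => not a revision
Constraint 2 (X != Y) on D(X)={2,3,4,5,7} D(Y)={2,3,4,5,6,7}: no change => not a revision
Constraint 3 (X < V) on D(X)={2,3,4,5,7} D(V)={3,5,6,7}: X {2,3,4,5,7}->{2,3,4,5} => REVISION
Constraint 4 (Z != V) on D(Z)={2,3,4,7} D(V)={3,5,6,7}: no change => not a revision
Total revisions = 1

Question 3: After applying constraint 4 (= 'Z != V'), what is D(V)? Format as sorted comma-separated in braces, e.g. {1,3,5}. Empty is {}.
Constraint 1 (Z != X) on D(Z)={2,3,4,7} D(X)={2,3,4,5,7}: no change
Constraint 2 (X != Y) on D(X)={2,3,4,5,7} D(Y)={2,3,4,5,6,7}: no change
Constraint 3 (X < V) on D(X)={2,3,4,5,7} D(V)={3,5,6,7}: X {2,3,4,5,7}->{2,3,4,5}
Constraint 4 (Z != V) on D(Z)={2,3,4,7} D(V)={3,5,6,7}: no change
So after constraint 4: D(V) = {3,5,6,7}

Answer: {3,5,6,7}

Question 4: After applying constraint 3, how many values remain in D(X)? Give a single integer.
Constraint 1 (Z != X) on D(Z)={2,3,4,7} D(X)={2,3,4,5,7}: no change
Constraint 2 (X != Y) on D(X)={2,3,4,5,7} D(Y)={2,3,4,5,6,7}: no change
Constraint 3 (X < V) on D(X)={2,3,4,5,7} D(V)={3,5,6,7}: X {2,3,4,5,7}->{2,3,4,5}
So after constraint 3: D(X)={2,3,4,5}, size = 4

Answer: 4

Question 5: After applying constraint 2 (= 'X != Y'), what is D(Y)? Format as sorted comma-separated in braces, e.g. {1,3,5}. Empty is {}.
Constraint 1 (Z != X) on D(Z)={2,3,4,7} D(X)={2,3,4,5,7}: no change
Constraint 2 (X != Y) on D(X)={2,3,4,5,7} D(Y)={2,3,4,5,6,7}: no change
So after constraint 2: D(Y) = {2,3,4,5,6,7}

Answer: {2,3,4,5,6,7}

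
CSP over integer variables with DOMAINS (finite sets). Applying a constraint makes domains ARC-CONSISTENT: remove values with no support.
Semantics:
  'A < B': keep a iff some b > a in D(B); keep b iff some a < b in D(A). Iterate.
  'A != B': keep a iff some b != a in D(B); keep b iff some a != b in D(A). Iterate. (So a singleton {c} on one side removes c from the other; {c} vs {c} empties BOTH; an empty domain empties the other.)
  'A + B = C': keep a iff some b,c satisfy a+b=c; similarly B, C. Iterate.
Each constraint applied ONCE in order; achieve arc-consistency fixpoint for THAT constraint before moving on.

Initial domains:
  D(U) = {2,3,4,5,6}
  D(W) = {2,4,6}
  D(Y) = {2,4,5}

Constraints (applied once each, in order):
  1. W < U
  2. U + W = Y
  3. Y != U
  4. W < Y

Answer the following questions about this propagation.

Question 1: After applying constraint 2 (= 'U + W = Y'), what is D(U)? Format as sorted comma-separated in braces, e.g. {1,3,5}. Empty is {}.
Answer: {3}

Derivation:
Constraint 1 (W < U) on D(W)={2,4,6} D(U)={2,3,4,5,6}: W {2,4,6}->{2,4}; U {2,3,4,5,6}->{3,4,5,6}
Constraint 2 (U + W = Y) on D(U)={3,4,5,6} D(W)={2,4} D(Y)={2,4,5}: U {3,4,5,6}->{3}; W {2,4}->{2}; Y {2,4,5}->{5}
So after constraint 2: D(U) = {3}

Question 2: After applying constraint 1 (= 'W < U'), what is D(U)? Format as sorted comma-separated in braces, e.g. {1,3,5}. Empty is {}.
Answer: {3,4,5,6}

Derivation:
Constraint 1 (W < U) on D(W)={2,4,6} D(U)={2,3,4,5,6}: W {2,4,6}->{2,4}; U {2,3,4,5,6}->{3,4,5,6}
So after constraint 1: D(U) = {3,4,5,6}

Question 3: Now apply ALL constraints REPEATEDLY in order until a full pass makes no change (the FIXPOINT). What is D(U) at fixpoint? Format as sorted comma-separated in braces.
Answer: {3}

Derivation:
pass 0 (initial): D(U)={2,3,4,5,6}
pass 1: U {2,3,4,5,6}->{3}; W {2,4,6}->{2}; Y {2,4,5}->{5}
pass 2: no change
Fixpoint after 2 passes: D(U) = {3}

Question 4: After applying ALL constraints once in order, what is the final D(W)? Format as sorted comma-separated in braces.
Answer: {2}

Derivation:
Constraint 1 (W < U) on D(W)={2,4,6} D(U)={2,3,4,5,6}: W {2,4,6}->{2,4}; U {2,3,4,5,6}->{3,4,5,6}
Constraint 2 (U + W = Y) on D(U)={3,4,5,6} D(W)={2,4} D(Y)={2,4,5}: U {3,4,5,6}->{3}; W {2,4}->{2}; Y {2,4,5}->{5}
Constraint 3 (Y != U) on D(Y)={5} D(U)={3}: no change
Constraint 4 (W < Y) on D(W)={2} D(Y)={5}: no change
So after all 4 constraints: D(W) = {2}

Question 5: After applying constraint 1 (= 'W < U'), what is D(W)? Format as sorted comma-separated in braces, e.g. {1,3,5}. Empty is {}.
Answer: {2,4}

Derivation:
Constraint 1 (W < U) on D(W)={2,4,6} D(U)={2,3,4,5,6}: W {2,4,6}->{2,4}; U {2,3,4,5,6}->{3,4,5,6}
So after constraint 1: D(W) = {2,4}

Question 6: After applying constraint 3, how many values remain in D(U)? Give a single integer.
Constraint 1 (W < U) on D(W)={2,4,6} D(U)={2,3,4,5,6}: W {2,4,6}->{2,4}; U {2,3,4,5,6}->{3,4,5,6}
Constraint 2 (U + W = Y) on D(U)={3,4,5,6} D(W)={2,4} D(Y)={2,4,5}: U {3,4,5,6}->{3}; W {2,4}->{2}; Y {2,4,5}->{5}
Constraint 3 (Y != U) on D(Y)={5} D(U)={3}: no change
So after constraint 3: D(U)={3}, size = 1

Answer: 1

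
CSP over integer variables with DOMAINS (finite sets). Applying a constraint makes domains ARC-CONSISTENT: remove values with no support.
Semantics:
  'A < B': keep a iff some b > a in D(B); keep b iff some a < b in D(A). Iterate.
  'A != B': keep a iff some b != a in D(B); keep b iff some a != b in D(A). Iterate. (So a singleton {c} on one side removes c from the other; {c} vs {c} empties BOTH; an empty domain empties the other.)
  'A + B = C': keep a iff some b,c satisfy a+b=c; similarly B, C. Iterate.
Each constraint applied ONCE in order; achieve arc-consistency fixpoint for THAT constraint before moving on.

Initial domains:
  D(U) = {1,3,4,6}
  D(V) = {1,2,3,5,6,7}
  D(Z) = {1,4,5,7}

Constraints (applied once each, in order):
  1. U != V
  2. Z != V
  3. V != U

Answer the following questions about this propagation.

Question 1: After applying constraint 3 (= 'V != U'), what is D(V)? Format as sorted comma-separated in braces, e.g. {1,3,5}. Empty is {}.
Answer: {1,2,3,5,6,7}

Derivation:
Constraint 1 (U != V) on D(U)={1,3,4,6} D(V)={1,2,3,5,6,7}: no change
Constraint 2 (Z != V) on D(Z)={1,4,5,7} D(V)={1,2,3,5,6,7}: no change
Constraint 3 (V != U) on D(V)={1,2,3,5,6,7} D(U)={1,3,4,6}: no change
So after constraint 3: D(V) = {1,2,3,5,6,7}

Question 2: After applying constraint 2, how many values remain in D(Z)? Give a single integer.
Constraint 1 (U != V) on D(U)={1,3,4,6} D(V)={1,2,3,5,6,7}: no change
Constraint 2 (Z != V) on D(Z)={1,4,5,7} D(V)={1,2,3,5,6,7}: no change
So after constraint 2: D(Z)={1,4,5,7}, size = 4

Answer: 4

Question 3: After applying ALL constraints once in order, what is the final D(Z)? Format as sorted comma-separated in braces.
Answer: {1,4,5,7}

Derivation:
Constraint 1 (U != V) on D(U)={1,3,4,6} D(V)={1,2,3,5,6,7}: no change
Constraint 2 (Z != V) on D(Z)={1,4,5,7} D(V)={1,2,3,5,6,7}: no change
Constraint 3 (V != U) on D(V)={1,2,3,5,6,7} D(U)={1,3,4,6}: no change
So after all 3 constraints: D(Z) = {1,4,5,7}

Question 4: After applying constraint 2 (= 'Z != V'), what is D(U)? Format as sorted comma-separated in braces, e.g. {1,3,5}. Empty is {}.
Answer: {1,3,4,6}

Derivation:
Constraint 1 (U != V) on D(U)={1,3,4,6} D(V)={1,2,3,5,6,7}: no change
Constraint 2 (Z != V) on D(Z)={1,4,5,7} D(V)={1,2,3,5,6,7}: no change
So after constraint 2: D(U) = {1,3,4,6}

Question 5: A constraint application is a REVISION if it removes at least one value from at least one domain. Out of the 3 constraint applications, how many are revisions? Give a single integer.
Answer: 0

Derivation:
Constraint 1 (U != V) on D(U)={1,3,4,6} D(V)={1,2,3,5,6,7}: no change => not a revision
Constraint 2 (Z != V) on D(Z)={1,4,5,7} D(V)={1,2,3,5,6,7}: no change => not a revision
Constraint 3 (V != U) on D(V)={1,2,3,5,6,7} D(U)={1,3,4,6}: no change => not a revision
Total revisions = 0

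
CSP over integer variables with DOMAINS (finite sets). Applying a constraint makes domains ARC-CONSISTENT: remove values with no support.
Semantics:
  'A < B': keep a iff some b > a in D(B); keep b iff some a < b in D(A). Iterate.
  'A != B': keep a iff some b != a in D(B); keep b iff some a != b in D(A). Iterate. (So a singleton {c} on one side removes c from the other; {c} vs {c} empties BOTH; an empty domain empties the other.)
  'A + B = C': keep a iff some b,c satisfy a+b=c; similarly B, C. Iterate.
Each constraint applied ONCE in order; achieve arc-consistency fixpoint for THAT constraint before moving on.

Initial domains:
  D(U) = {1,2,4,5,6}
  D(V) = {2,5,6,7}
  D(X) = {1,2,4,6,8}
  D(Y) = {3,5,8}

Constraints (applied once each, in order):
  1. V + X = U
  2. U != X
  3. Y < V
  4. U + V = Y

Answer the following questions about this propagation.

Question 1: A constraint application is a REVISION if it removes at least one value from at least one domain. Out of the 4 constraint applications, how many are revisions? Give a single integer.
Answer: 3

Derivation:
Constraint 1 (V + X = U) on D(V)={2,5,6,7} D(X)={1,2,4,6,8} D(U)={1,2,4,5,6}: V {2,5,6,7}->{2,5}; X {1,2,4,6,8}->{1,2,4}; U {1,2,4,5,6}->{4,6} => REVISION
Constraint 2 (U != X) on D(U)={4,6} D(X)={1,2,4}: no change => not a revision
Constraint 3 (Y < V) on D(Y)={3,5,8} D(V)={2,5}: Y {3,5,8}->{3}; V {2,5}->{5} => REVISION
Constraint 4 (U + V = Y) on D(U)={4,6} D(V)={5} D(Y)={3}: U {4,6}->{}; V {5}->{}; Y {3}->{} => REVISION
Total revisions = 3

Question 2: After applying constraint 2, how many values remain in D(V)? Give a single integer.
Constraint 1 (V + X = U) on D(V)={2,5,6,7} D(X)={1,2,4,6,8} D(U)={1,2,4,5,6}: V {2,5,6,7}->{2,5}; X {1,2,4,6,8}->{1,2,4}; U {1,2,4,5,6}->{4,6}
Constraint 2 (U != X) on D(U)={4,6} D(X)={1,2,4}: no change
So after constraint 2: D(V)={2,5}, size = 2

Answer: 2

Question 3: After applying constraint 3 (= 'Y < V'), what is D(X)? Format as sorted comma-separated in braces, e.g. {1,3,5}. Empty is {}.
Constraint 1 (V + X = U) on D(V)={2,5,6,7} D(X)={1,2,4,6,8} D(U)={1,2,4,5,6}: V {2,5,6,7}->{2,5}; X {1,2,4,6,8}->{1,2,4}; U {1,2,4,5,6}->{4,6}
Constraint 2 (U != X) on D(U)={4,6} D(X)={1,2,4}: no change
Constraint 3 (Y < V) on D(Y)={3,5,8} D(V)={2,5}: Y {3,5,8}->{3}; V {2,5}->{5}
So after constraint 3: D(X) = {1,2,4}

Answer: {1,2,4}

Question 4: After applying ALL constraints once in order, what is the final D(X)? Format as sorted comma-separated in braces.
Answer: {1,2,4}

Derivation:
Constraint 1 (V + X = U) on D(V)={2,5,6,7} D(X)={1,2,4,6,8} D(U)={1,2,4,5,6}: V {2,5,6,7}->{2,5}; X {1,2,4,6,8}->{1,2,4}; U {1,2,4,5,6}->{4,6}
Constraint 2 (U != X) on D(U)={4,6} D(X)={1,2,4}: no change
Constraint 3 (Y < V) on D(Y)={3,5,8} D(V)={2,5}: Y {3,5,8}->{3}; V {2,5}->{5}
Constraint 4 (U + V = Y) on D(U)={4,6} D(V)={5} D(Y)={3}: U {4,6}->{}; V {5}->{}; Y {3}->{}
So after all 4 constraints: D(X) = {1,2,4}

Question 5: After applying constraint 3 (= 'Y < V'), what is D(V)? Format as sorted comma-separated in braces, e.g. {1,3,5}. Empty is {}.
Answer: {5}

Derivation:
Constraint 1 (V + X = U) on D(V)={2,5,6,7} D(X)={1,2,4,6,8} D(U)={1,2,4,5,6}: V {2,5,6,7}->{2,5}; X {1,2,4,6,8}->{1,2,4}; U {1,2,4,5,6}->{4,6}
Constraint 2 (U != X) on D(U)={4,6} D(X)={1,2,4}: no change
Constraint 3 (Y < V) on D(Y)={3,5,8} D(V)={2,5}: Y {3,5,8}->{3}; V {2,5}->{5}
So after constraint 3: D(V) = {5}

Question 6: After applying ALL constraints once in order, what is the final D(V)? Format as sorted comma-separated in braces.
Answer: {}

Derivation:
Constraint 1 (V + X = U) on D(V)={2,5,6,7} D(X)={1,2,4,6,8} D(U)={1,2,4,5,6}: V {2,5,6,7}->{2,5}; X {1,2,4,6,8}->{1,2,4}; U {1,2,4,5,6}->{4,6}
Constraint 2 (U != X) on D(U)={4,6} D(X)={1,2,4}: no change
Constraint 3 (Y < V) on D(Y)={3,5,8} D(V)={2,5}: Y {3,5,8}->{3}; V {2,5}->{5}
Constraint 4 (U + V = Y) on D(U)={4,6} D(V)={5} D(Y)={3}: U {4,6}->{}; V {5}->{}; Y {3}->{}
So after all 4 constraints: D(V) = {}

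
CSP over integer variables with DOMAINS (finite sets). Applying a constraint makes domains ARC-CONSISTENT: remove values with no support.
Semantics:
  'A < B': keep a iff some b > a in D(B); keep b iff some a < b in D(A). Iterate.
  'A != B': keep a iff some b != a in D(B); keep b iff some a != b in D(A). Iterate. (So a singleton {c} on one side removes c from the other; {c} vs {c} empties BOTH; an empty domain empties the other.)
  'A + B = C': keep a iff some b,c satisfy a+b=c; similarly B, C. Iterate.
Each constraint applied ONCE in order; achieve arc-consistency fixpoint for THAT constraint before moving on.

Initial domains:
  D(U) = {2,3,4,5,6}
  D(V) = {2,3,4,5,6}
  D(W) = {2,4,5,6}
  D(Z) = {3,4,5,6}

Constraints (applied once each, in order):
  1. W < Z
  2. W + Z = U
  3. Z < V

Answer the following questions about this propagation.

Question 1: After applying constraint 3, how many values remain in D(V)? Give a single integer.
Constraint 1 (W < Z) on D(W)={2,4,5,6} D(Z)={3,4,5,6}: W {2,4,5,6}->{2,4,5}
Constraint 2 (W + Z = U) on D(W)={2,4,5} D(Z)={3,4,5,6} D(U)={2,3,4,5,6}: W {2,4,5}->{2}; Z {3,4,5,6}->{3,4}; U {2,3,4,5,6}->{5,6}
Constraint 3 (Z < V) on D(Z)={3,4} D(V)={2,3,4,5,6}: V {2,3,4,5,6}->{4,5,6}
So after constraint 3: D(V)={4,5,6}, size = 3

Answer: 3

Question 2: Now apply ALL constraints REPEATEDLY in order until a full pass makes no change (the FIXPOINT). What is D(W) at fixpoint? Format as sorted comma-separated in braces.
pass 0 (initial): D(W)={2,4,5,6}
pass 1: U {2,3,4,5,6}->{5,6}; V {2,3,4,5,6}->{4,5,6}; W {2,4,5,6}->{2}; Z {3,4,5,6}->{3,4}
pass 2: no change
Fixpoint after 2 passes: D(W) = {2}

Answer: {2}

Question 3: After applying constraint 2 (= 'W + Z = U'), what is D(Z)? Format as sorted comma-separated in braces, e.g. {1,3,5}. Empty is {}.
Constraint 1 (W < Z) on D(W)={2,4,5,6} D(Z)={3,4,5,6}: W {2,4,5,6}->{2,4,5}
Constraint 2 (W + Z = U) on D(W)={2,4,5} D(Z)={3,4,5,6} D(U)={2,3,4,5,6}: W {2,4,5}->{2}; Z {3,4,5,6}->{3,4}; U {2,3,4,5,6}->{5,6}
So after constraint 2: D(Z) = {3,4}

Answer: {3,4}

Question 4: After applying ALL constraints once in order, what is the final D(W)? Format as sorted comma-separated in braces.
Constraint 1 (W < Z) on D(W)={2,4,5,6} D(Z)={3,4,5,6}: W {2,4,5,6}->{2,4,5}
Constraint 2 (W + Z = U) on D(W)={2,4,5} D(Z)={3,4,5,6} D(U)={2,3,4,5,6}: W {2,4,5}->{2}; Z {3,4,5,6}->{3,4}; U {2,3,4,5,6}->{5,6}
Constraint 3 (Z < V) on D(Z)={3,4} D(V)={2,3,4,5,6}: V {2,3,4,5,6}->{4,5,6}
So after all 3 constraints: D(W) = {2}

Answer: {2}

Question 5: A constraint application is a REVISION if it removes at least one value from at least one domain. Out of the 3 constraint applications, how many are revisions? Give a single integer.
Answer: 3

Derivation:
Constraint 1 (W < Z) on D(W)={2,4,5,6} D(Z)={3,4,5,6}: W {2,4,5,6}->{2,4,5} => REVISION
Constraint 2 (W + Z = U) on D(W)={2,4,5} D(Z)={3,4,5,6} D(U)={2,3,4,5,6}: W {2,4,5}->{2}; Z {3,4,5,6}->{3,4}; U {2,3,4,5,6}->{5,6} => REVISION
Constraint 3 (Z < V) on D(Z)={3,4} D(V)={2,3,4,5,6}: V {2,3,4,5,6}->{4,5,6} => REVISION
Total revisions = 3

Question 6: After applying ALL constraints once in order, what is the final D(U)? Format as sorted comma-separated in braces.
Answer: {5,6}

Derivation:
Constraint 1 (W < Z) on D(W)={2,4,5,6} D(Z)={3,4,5,6}: W {2,4,5,6}->{2,4,5}
Constraint 2 (W + Z = U) on D(W)={2,4,5} D(Z)={3,4,5,6} D(U)={2,3,4,5,6}: W {2,4,5}->{2}; Z {3,4,5,6}->{3,4}; U {2,3,4,5,6}->{5,6}
Constraint 3 (Z < V) on D(Z)={3,4} D(V)={2,3,4,5,6}: V {2,3,4,5,6}->{4,5,6}
So after all 3 constraints: D(U) = {5,6}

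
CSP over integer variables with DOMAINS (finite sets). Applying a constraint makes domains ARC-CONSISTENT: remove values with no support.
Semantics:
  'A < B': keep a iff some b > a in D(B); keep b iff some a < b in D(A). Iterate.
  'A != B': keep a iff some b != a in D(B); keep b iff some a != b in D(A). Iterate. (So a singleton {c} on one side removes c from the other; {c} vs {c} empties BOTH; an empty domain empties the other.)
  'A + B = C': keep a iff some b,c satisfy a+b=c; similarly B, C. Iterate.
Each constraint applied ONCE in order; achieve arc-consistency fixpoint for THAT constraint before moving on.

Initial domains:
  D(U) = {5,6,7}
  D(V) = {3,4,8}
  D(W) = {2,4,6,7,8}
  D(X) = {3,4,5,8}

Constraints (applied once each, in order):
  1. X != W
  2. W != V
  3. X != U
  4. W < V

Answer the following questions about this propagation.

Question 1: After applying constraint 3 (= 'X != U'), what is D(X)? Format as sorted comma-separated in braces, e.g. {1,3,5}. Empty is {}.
Constraint 1 (X != W) on D(X)={3,4,5,8} D(W)={2,4,6,7,8}: no change
Constraint 2 (W != V) on D(W)={2,4,6,7,8} D(V)={3,4,8}: no change
Constraint 3 (X != U) on D(X)={3,4,5,8} D(U)={5,6,7}: no change
So after constraint 3: D(X) = {3,4,5,8}

Answer: {3,4,5,8}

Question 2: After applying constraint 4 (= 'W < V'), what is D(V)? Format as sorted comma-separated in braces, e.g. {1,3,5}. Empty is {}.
Answer: {3,4,8}

Derivation:
Constraint 1 (X != W) on D(X)={3,4,5,8} D(W)={2,4,6,7,8}: no change
Constraint 2 (W != V) on D(W)={2,4,6,7,8} D(V)={3,4,8}: no change
Constraint 3 (X != U) on D(X)={3,4,5,8} D(U)={5,6,7}: no change
Constraint 4 (W < V) on D(W)={2,4,6,7,8} D(V)={3,4,8}: W {2,4,6,7,8}->{2,4,6,7}
So after constraint 4: D(V) = {3,4,8}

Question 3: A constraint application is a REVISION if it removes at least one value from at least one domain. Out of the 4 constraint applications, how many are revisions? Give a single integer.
Answer: 1

Derivation:
Constraint 1 (X != W) on D(X)={3,4,5,8} D(W)={2,4,6,7,8}: no change => not a revision
Constraint 2 (W != V) on D(W)={2,4,6,7,8} D(V)={3,4,8}: no change => not a revision
Constraint 3 (X != U) on D(X)={3,4,5,8} D(U)={5,6,7}: no change => not a revision
Constraint 4 (W < V) on D(W)={2,4,6,7,8} D(V)={3,4,8}: W {2,4,6,7,8}->{2,4,6,7} => REVISION
Total revisions = 1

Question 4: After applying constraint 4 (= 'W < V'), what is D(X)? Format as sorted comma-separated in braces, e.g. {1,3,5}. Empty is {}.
Constraint 1 (X != W) on D(X)={3,4,5,8} D(W)={2,4,6,7,8}: no change
Constraint 2 (W != V) on D(W)={2,4,6,7,8} D(V)={3,4,8}: no change
Constraint 3 (X != U) on D(X)={3,4,5,8} D(U)={5,6,7}: no change
Constraint 4 (W < V) on D(W)={2,4,6,7,8} D(V)={3,4,8}: W {2,4,6,7,8}->{2,4,6,7}
So after constraint 4: D(X) = {3,4,5,8}

Answer: {3,4,5,8}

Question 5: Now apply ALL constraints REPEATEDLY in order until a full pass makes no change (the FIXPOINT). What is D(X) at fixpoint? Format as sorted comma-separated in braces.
pass 0 (initial): D(X)={3,4,5,8}
pass 1: W {2,4,6,7,8}->{2,4,6,7}
pass 2: no change
Fixpoint after 2 passes: D(X) = {3,4,5,8}

Answer: {3,4,5,8}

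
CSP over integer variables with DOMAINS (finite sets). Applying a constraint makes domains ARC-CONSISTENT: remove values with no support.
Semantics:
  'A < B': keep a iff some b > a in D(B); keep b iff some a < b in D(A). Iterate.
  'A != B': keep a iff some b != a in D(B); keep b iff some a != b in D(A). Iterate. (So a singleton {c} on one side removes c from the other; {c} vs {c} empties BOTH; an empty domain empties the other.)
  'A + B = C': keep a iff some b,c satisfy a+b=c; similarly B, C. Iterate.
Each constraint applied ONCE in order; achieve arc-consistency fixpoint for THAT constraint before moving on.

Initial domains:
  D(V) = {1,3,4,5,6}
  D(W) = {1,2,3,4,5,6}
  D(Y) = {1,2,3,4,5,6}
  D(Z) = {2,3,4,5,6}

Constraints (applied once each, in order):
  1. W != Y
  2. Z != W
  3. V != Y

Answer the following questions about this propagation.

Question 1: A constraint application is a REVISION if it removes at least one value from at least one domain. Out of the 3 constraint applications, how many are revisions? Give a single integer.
Constraint 1 (W != Y) on D(W)={1,2,3,4,5,6} D(Y)={1,2,3,4,5,6}: no change => not a revision
Constraint 2 (Z != W) on D(Z)={2,3,4,5,6} D(W)={1,2,3,4,5,6}: no change => not a revision
Constraint 3 (V != Y) on D(V)={1,3,4,5,6} D(Y)={1,2,3,4,5,6}: no change => not a revision
Total revisions = 0

Answer: 0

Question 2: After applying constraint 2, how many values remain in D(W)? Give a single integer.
Constraint 1 (W != Y) on D(W)={1,2,3,4,5,6} D(Y)={1,2,3,4,5,6}: no change
Constraint 2 (Z != W) on D(Z)={2,3,4,5,6} D(W)={1,2,3,4,5,6}: no change
So after constraint 2: D(W)={1,2,3,4,5,6}, size = 6

Answer: 6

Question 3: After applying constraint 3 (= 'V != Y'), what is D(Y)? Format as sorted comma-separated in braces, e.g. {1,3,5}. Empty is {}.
Answer: {1,2,3,4,5,6}

Derivation:
Constraint 1 (W != Y) on D(W)={1,2,3,4,5,6} D(Y)={1,2,3,4,5,6}: no change
Constraint 2 (Z != W) on D(Z)={2,3,4,5,6} D(W)={1,2,3,4,5,6}: no change
Constraint 3 (V != Y) on D(V)={1,3,4,5,6} D(Y)={1,2,3,4,5,6}: no change
So after constraint 3: D(Y) = {1,2,3,4,5,6}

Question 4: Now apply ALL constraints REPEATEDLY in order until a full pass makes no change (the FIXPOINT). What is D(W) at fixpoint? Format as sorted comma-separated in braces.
Answer: {1,2,3,4,5,6}

Derivation:
pass 0 (initial): D(W)={1,2,3,4,5,6}
pass 1: no change
Fixpoint after 1 passes: D(W) = {1,2,3,4,5,6}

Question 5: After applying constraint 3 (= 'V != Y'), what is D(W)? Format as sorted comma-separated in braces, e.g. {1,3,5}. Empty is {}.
Answer: {1,2,3,4,5,6}

Derivation:
Constraint 1 (W != Y) on D(W)={1,2,3,4,5,6} D(Y)={1,2,3,4,5,6}: no change
Constraint 2 (Z != W) on D(Z)={2,3,4,5,6} D(W)={1,2,3,4,5,6}: no change
Constraint 3 (V != Y) on D(V)={1,3,4,5,6} D(Y)={1,2,3,4,5,6}: no change
So after constraint 3: D(W) = {1,2,3,4,5,6}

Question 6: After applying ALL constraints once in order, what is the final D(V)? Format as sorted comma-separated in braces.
Constraint 1 (W != Y) on D(W)={1,2,3,4,5,6} D(Y)={1,2,3,4,5,6}: no change
Constraint 2 (Z != W) on D(Z)={2,3,4,5,6} D(W)={1,2,3,4,5,6}: no change
Constraint 3 (V != Y) on D(V)={1,3,4,5,6} D(Y)={1,2,3,4,5,6}: no change
So after all 3 constraints: D(V) = {1,3,4,5,6}

Answer: {1,3,4,5,6}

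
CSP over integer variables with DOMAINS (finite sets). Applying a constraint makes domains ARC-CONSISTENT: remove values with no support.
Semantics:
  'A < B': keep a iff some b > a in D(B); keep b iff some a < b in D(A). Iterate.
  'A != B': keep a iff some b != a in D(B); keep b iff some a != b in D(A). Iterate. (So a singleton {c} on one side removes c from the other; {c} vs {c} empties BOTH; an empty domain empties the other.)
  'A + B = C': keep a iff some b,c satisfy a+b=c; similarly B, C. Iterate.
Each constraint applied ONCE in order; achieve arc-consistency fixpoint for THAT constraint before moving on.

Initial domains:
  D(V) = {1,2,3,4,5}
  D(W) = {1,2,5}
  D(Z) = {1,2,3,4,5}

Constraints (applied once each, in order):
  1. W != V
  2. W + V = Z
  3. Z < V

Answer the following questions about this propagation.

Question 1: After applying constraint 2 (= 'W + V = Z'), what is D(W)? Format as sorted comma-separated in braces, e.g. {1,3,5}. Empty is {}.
Answer: {1,2}

Derivation:
Constraint 1 (W != V) on D(W)={1,2,5} D(V)={1,2,3,4,5}: no change
Constraint 2 (W + V = Z) on D(W)={1,2,5} D(V)={1,2,3,4,5} D(Z)={1,2,3,4,5}: W {1,2,5}->{1,2}; V {1,2,3,4,5}->{1,2,3,4}; Z {1,2,3,4,5}->{2,3,4,5}
So after constraint 2: D(W) = {1,2}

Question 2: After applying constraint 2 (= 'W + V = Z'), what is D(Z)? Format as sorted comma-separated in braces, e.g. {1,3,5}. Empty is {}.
Constraint 1 (W != V) on D(W)={1,2,5} D(V)={1,2,3,4,5}: no change
Constraint 2 (W + V = Z) on D(W)={1,2,5} D(V)={1,2,3,4,5} D(Z)={1,2,3,4,5}: W {1,2,5}->{1,2}; V {1,2,3,4,5}->{1,2,3,4}; Z {1,2,3,4,5}->{2,3,4,5}
So after constraint 2: D(Z) = {2,3,4,5}

Answer: {2,3,4,5}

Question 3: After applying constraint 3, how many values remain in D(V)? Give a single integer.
Constraint 1 (W != V) on D(W)={1,2,5} D(V)={1,2,3,4,5}: no change
Constraint 2 (W + V = Z) on D(W)={1,2,5} D(V)={1,2,3,4,5} D(Z)={1,2,3,4,5}: W {1,2,5}->{1,2}; V {1,2,3,4,5}->{1,2,3,4}; Z {1,2,3,4,5}->{2,3,4,5}
Constraint 3 (Z < V) on D(Z)={2,3,4,5} D(V)={1,2,3,4}: Z {2,3,4,5}->{2,3}; V {1,2,3,4}->{3,4}
So after constraint 3: D(V)={3,4}, size = 2

Answer: 2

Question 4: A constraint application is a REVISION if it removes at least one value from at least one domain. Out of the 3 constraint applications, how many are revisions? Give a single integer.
Answer: 2

Derivation:
Constraint 1 (W != V) on D(W)={1,2,5} D(V)={1,2,3,4,5}: no change => not a revision
Constraint 2 (W + V = Z) on D(W)={1,2,5} D(V)={1,2,3,4,5} D(Z)={1,2,3,4,5}: W {1,2,5}->{1,2}; V {1,2,3,4,5}->{1,2,3,4}; Z {1,2,3,4,5}->{2,3,4,5} => REVISION
Constraint 3 (Z < V) on D(Z)={2,3,4,5} D(V)={1,2,3,4}: Z {2,3,4,5}->{2,3}; V {1,2,3,4}->{3,4} => REVISION
Total revisions = 2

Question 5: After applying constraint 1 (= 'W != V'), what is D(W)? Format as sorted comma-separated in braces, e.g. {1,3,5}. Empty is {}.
Answer: {1,2,5}

Derivation:
Constraint 1 (W != V) on D(W)={1,2,5} D(V)={1,2,3,4,5}: no change
So after constraint 1: D(W) = {1,2,5}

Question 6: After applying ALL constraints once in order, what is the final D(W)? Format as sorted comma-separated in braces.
Answer: {1,2}

Derivation:
Constraint 1 (W != V) on D(W)={1,2,5} D(V)={1,2,3,4,5}: no change
Constraint 2 (W + V = Z) on D(W)={1,2,5} D(V)={1,2,3,4,5} D(Z)={1,2,3,4,5}: W {1,2,5}->{1,2}; V {1,2,3,4,5}->{1,2,3,4}; Z {1,2,3,4,5}->{2,3,4,5}
Constraint 3 (Z < V) on D(Z)={2,3,4,5} D(V)={1,2,3,4}: Z {2,3,4,5}->{2,3}; V {1,2,3,4}->{3,4}
So after all 3 constraints: D(W) = {1,2}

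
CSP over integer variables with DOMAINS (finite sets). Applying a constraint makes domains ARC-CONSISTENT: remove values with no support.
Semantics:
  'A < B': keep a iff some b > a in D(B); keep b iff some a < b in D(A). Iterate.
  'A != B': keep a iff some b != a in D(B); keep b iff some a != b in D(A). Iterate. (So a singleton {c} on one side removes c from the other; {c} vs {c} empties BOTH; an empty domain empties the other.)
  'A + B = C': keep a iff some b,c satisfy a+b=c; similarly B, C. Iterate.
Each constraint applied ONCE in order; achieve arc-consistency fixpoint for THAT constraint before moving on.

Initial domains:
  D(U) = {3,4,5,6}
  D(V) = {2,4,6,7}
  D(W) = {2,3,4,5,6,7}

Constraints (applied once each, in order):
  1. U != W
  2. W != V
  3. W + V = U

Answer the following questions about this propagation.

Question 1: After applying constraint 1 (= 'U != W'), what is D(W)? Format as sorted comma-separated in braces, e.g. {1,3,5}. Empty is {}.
Constraint 1 (U != W) on D(U)={3,4,5,6} D(W)={2,3,4,5,6,7}: no change
So after constraint 1: D(W) = {2,3,4,5,6,7}

Answer: {2,3,4,5,6,7}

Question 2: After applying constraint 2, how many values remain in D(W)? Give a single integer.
Constraint 1 (U != W) on D(U)={3,4,5,6} D(W)={2,3,4,5,6,7}: no change
Constraint 2 (W != V) on D(W)={2,3,4,5,6,7} D(V)={2,4,6,7}: no change
So after constraint 2: D(W)={2,3,4,5,6,7}, size = 6

Answer: 6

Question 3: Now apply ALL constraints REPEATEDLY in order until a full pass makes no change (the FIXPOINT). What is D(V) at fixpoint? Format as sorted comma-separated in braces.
Answer: {2,4}

Derivation:
pass 0 (initial): D(V)={2,4,6,7}
pass 1: U {3,4,5,6}->{4,5,6}; V {2,4,6,7}->{2,4}; W {2,3,4,5,6,7}->{2,3,4}
pass 2: no change
Fixpoint after 2 passes: D(V) = {2,4}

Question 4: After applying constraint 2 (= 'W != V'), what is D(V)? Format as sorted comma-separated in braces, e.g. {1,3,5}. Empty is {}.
Answer: {2,4,6,7}

Derivation:
Constraint 1 (U != W) on D(U)={3,4,5,6} D(W)={2,3,4,5,6,7}: no change
Constraint 2 (W != V) on D(W)={2,3,4,5,6,7} D(V)={2,4,6,7}: no change
So after constraint 2: D(V) = {2,4,6,7}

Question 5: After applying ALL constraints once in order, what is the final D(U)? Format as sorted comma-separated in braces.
Constraint 1 (U != W) on D(U)={3,4,5,6} D(W)={2,3,4,5,6,7}: no change
Constraint 2 (W != V) on D(W)={2,3,4,5,6,7} D(V)={2,4,6,7}: no change
Constraint 3 (W + V = U) on D(W)={2,3,4,5,6,7} D(V)={2,4,6,7} D(U)={3,4,5,6}: W {2,3,4,5,6,7}->{2,3,4}; V {2,4,6,7}->{2,4}; U {3,4,5,6}->{4,5,6}
So after all 3 constraints: D(U) = {4,5,6}

Answer: {4,5,6}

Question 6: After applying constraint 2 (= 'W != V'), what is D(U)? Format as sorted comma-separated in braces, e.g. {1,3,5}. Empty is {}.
Answer: {3,4,5,6}

Derivation:
Constraint 1 (U != W) on D(U)={3,4,5,6} D(W)={2,3,4,5,6,7}: no change
Constraint 2 (W != V) on D(W)={2,3,4,5,6,7} D(V)={2,4,6,7}: no change
So after constraint 2: D(U) = {3,4,5,6}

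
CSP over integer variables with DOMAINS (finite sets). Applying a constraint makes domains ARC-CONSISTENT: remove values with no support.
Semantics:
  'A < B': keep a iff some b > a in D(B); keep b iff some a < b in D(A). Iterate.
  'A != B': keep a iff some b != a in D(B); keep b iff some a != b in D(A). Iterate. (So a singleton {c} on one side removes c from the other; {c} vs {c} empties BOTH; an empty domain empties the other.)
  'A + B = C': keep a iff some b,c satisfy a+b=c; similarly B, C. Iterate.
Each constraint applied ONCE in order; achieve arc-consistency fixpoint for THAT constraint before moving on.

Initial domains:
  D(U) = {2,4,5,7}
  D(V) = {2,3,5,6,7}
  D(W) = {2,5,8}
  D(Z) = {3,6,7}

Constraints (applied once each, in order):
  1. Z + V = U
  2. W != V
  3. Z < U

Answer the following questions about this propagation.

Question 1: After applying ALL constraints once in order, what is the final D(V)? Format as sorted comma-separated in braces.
Answer: {2}

Derivation:
Constraint 1 (Z + V = U) on D(Z)={3,6,7} D(V)={2,3,5,6,7} D(U)={2,4,5,7}: Z {3,6,7}->{3}; V {2,3,5,6,7}->{2}; U {2,4,5,7}->{5}
Constraint 2 (W != V) on D(W)={2,5,8} D(V)={2}: W {2,5,8}->{5,8}
Constraint 3 (Z < U) on D(Z)={3} D(U)={5}: no change
So after all 3 constraints: D(V) = {2}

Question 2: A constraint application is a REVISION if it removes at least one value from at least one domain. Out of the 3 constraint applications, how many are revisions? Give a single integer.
Answer: 2

Derivation:
Constraint 1 (Z + V = U) on D(Z)={3,6,7} D(V)={2,3,5,6,7} D(U)={2,4,5,7}: Z {3,6,7}->{3}; V {2,3,5,6,7}->{2}; U {2,4,5,7}->{5} => REVISION
Constraint 2 (W != V) on D(W)={2,5,8} D(V)={2}: W {2,5,8}->{5,8} => REVISION
Constraint 3 (Z < U) on D(Z)={3} D(U)={5}: no change => not a revision
Total revisions = 2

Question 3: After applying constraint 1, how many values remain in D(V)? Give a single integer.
Constraint 1 (Z + V = U) on D(Z)={3,6,7} D(V)={2,3,5,6,7} D(U)={2,4,5,7}: Z {3,6,7}->{3}; V {2,3,5,6,7}->{2}; U {2,4,5,7}->{5}
So after constraint 1: D(V)={2}, size = 1

Answer: 1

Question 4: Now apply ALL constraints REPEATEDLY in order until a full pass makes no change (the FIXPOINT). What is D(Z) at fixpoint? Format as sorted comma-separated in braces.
Answer: {3}

Derivation:
pass 0 (initial): D(Z)={3,6,7}
pass 1: U {2,4,5,7}->{5}; V {2,3,5,6,7}->{2}; W {2,5,8}->{5,8}; Z {3,6,7}->{3}
pass 2: no change
Fixpoint after 2 passes: D(Z) = {3}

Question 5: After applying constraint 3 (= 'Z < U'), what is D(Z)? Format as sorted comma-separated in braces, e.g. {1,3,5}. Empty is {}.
Answer: {3}

Derivation:
Constraint 1 (Z + V = U) on D(Z)={3,6,7} D(V)={2,3,5,6,7} D(U)={2,4,5,7}: Z {3,6,7}->{3}; V {2,3,5,6,7}->{2}; U {2,4,5,7}->{5}
Constraint 2 (W != V) on D(W)={2,5,8} D(V)={2}: W {2,5,8}->{5,8}
Constraint 3 (Z < U) on D(Z)={3} D(U)={5}: no change
So after constraint 3: D(Z) = {3}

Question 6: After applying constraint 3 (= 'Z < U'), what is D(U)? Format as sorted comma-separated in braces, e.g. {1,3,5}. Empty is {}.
Answer: {5}

Derivation:
Constraint 1 (Z + V = U) on D(Z)={3,6,7} D(V)={2,3,5,6,7} D(U)={2,4,5,7}: Z {3,6,7}->{3}; V {2,3,5,6,7}->{2}; U {2,4,5,7}->{5}
Constraint 2 (W != V) on D(W)={2,5,8} D(V)={2}: W {2,5,8}->{5,8}
Constraint 3 (Z < U) on D(Z)={3} D(U)={5}: no change
So after constraint 3: D(U) = {5}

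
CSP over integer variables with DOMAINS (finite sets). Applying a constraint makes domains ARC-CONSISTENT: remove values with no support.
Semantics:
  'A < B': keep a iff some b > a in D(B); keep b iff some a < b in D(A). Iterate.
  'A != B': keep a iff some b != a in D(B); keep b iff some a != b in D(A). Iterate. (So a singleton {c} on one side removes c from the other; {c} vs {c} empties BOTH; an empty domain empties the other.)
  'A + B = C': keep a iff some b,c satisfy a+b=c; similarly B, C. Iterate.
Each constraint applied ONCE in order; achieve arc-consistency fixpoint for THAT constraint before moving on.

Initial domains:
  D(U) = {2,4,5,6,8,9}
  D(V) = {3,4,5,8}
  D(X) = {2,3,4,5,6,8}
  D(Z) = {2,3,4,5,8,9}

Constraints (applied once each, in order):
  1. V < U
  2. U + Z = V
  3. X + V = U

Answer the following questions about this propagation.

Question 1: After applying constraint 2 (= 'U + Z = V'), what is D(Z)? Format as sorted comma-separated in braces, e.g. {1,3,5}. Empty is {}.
Constraint 1 (V < U) on D(V)={3,4,5,8} D(U)={2,4,5,6,8,9}: U {2,4,5,6,8,9}->{4,5,6,8,9}
Constraint 2 (U + Z = V) on D(U)={4,5,6,8,9} D(Z)={2,3,4,5,8,9} D(V)={3,4,5,8}: U {4,5,6,8,9}->{4,5,6}; Z {2,3,4,5,8,9}->{2,3,4}; V {3,4,5,8}->{8}
So after constraint 2: D(Z) = {2,3,4}

Answer: {2,3,4}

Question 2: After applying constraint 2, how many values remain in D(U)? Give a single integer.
Answer: 3

Derivation:
Constraint 1 (V < U) on D(V)={3,4,5,8} D(U)={2,4,5,6,8,9}: U {2,4,5,6,8,9}->{4,5,6,8,9}
Constraint 2 (U + Z = V) on D(U)={4,5,6,8,9} D(Z)={2,3,4,5,8,9} D(V)={3,4,5,8}: U {4,5,6,8,9}->{4,5,6}; Z {2,3,4,5,8,9}->{2,3,4}; V {3,4,5,8}->{8}
So after constraint 2: D(U)={4,5,6}, size = 3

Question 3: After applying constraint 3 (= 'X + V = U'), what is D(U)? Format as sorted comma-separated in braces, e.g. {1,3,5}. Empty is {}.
Answer: {}

Derivation:
Constraint 1 (V < U) on D(V)={3,4,5,8} D(U)={2,4,5,6,8,9}: U {2,4,5,6,8,9}->{4,5,6,8,9}
Constraint 2 (U + Z = V) on D(U)={4,5,6,8,9} D(Z)={2,3,4,5,8,9} D(V)={3,4,5,8}: U {4,5,6,8,9}->{4,5,6}; Z {2,3,4,5,8,9}->{2,3,4}; V {3,4,5,8}->{8}
Constraint 3 (X + V = U) on D(X)={2,3,4,5,6,8} D(V)={8} D(U)={4,5,6}: X {2,3,4,5,6,8}->{}; V {8}->{}; U {4,5,6}->{}
So after constraint 3: D(U) = {}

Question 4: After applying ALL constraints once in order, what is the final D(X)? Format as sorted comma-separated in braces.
Constraint 1 (V < U) on D(V)={3,4,5,8} D(U)={2,4,5,6,8,9}: U {2,4,5,6,8,9}->{4,5,6,8,9}
Constraint 2 (U + Z = V) on D(U)={4,5,6,8,9} D(Z)={2,3,4,5,8,9} D(V)={3,4,5,8}: U {4,5,6,8,9}->{4,5,6}; Z {2,3,4,5,8,9}->{2,3,4}; V {3,4,5,8}->{8}
Constraint 3 (X + V = U) on D(X)={2,3,4,5,6,8} D(V)={8} D(U)={4,5,6}: X {2,3,4,5,6,8}->{}; V {8}->{}; U {4,5,6}->{}
So after all 3 constraints: D(X) = {}

Answer: {}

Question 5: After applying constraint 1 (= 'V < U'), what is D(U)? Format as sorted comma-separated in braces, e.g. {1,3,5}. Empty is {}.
Constraint 1 (V < U) on D(V)={3,4,5,8} D(U)={2,4,5,6,8,9}: U {2,4,5,6,8,9}->{4,5,6,8,9}
So after constraint 1: D(U) = {4,5,6,8,9}

Answer: {4,5,6,8,9}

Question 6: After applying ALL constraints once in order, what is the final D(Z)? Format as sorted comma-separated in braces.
Constraint 1 (V < U) on D(V)={3,4,5,8} D(U)={2,4,5,6,8,9}: U {2,4,5,6,8,9}->{4,5,6,8,9}
Constraint 2 (U + Z = V) on D(U)={4,5,6,8,9} D(Z)={2,3,4,5,8,9} D(V)={3,4,5,8}: U {4,5,6,8,9}->{4,5,6}; Z {2,3,4,5,8,9}->{2,3,4}; V {3,4,5,8}->{8}
Constraint 3 (X + V = U) on D(X)={2,3,4,5,6,8} D(V)={8} D(U)={4,5,6}: X {2,3,4,5,6,8}->{}; V {8}->{}; U {4,5,6}->{}
So after all 3 constraints: D(Z) = {2,3,4}

Answer: {2,3,4}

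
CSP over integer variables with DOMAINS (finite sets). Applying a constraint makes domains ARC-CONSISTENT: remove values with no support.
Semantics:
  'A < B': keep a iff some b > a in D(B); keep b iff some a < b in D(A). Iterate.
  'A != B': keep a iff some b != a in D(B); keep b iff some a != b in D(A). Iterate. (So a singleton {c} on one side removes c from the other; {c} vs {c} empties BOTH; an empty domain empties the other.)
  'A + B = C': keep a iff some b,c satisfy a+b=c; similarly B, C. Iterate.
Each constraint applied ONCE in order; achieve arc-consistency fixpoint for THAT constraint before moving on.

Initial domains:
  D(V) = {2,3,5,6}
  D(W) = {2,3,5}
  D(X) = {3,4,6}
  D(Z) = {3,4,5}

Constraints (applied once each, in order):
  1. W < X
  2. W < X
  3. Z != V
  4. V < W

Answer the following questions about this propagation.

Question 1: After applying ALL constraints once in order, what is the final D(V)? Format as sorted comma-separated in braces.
Answer: {2,3}

Derivation:
Constraint 1 (W < X) on D(W)={2,3,5} D(X)={3,4,6}: no change
Constraint 2 (W < X) on D(W)={2,3,5} D(X)={3,4,6}: no change
Constraint 3 (Z != V) on D(Z)={3,4,5} D(V)={2,3,5,6}: no change
Constraint 4 (V < W) on D(V)={2,3,5,6} D(W)={2,3,5}: V {2,3,5,6}->{2,3}; W {2,3,5}->{3,5}
So after all 4 constraints: D(V) = {2,3}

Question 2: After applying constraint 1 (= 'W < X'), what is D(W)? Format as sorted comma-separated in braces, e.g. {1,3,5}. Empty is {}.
Constraint 1 (W < X) on D(W)={2,3,5} D(X)={3,4,6}: no change
So after constraint 1: D(W) = {2,3,5}

Answer: {2,3,5}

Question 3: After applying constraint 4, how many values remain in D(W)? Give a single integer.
Constraint 1 (W < X) on D(W)={2,3,5} D(X)={3,4,6}: no change
Constraint 2 (W < X) on D(W)={2,3,5} D(X)={3,4,6}: no change
Constraint 3 (Z != V) on D(Z)={3,4,5} D(V)={2,3,5,6}: no change
Constraint 4 (V < W) on D(V)={2,3,5,6} D(W)={2,3,5}: V {2,3,5,6}->{2,3}; W {2,3,5}->{3,5}
So after constraint 4: D(W)={3,5}, size = 2

Answer: 2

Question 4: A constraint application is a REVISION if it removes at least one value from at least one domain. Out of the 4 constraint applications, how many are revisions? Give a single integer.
Answer: 1

Derivation:
Constraint 1 (W < X) on D(W)={2,3,5} D(X)={3,4,6}: no change => not a revision
Constraint 2 (W < X) on D(W)={2,3,5} D(X)={3,4,6}: no change => not a revision
Constraint 3 (Z != V) on D(Z)={3,4,5} D(V)={2,3,5,6}: no change => not a revision
Constraint 4 (V < W) on D(V)={2,3,5,6} D(W)={2,3,5}: V {2,3,5,6}->{2,3}; W {2,3,5}->{3,5} => REVISION
Total revisions = 1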